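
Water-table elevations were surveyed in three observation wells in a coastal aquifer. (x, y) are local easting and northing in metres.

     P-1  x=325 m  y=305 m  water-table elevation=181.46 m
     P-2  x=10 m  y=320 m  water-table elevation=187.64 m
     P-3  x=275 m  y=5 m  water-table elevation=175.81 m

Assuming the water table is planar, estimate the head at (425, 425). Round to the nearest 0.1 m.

Three-point gradient (reference P-1): Δ to P-2 = (-315, 15, +6.18), Δ to P-3 = (-50, -300, -5.65).
∂h/∂x = -0.01857, ∂h/∂y = +0.02193 (det = 95250).
h(425, 425) = 181.46 + (-0.01857)·(100) + (+0.02193)·(120) = 181.46 -1.857 +2.631 = 182.234 m.

182.2 m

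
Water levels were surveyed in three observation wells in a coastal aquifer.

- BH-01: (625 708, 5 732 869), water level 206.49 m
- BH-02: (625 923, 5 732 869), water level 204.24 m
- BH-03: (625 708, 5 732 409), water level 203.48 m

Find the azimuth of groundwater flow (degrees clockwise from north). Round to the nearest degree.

∂h/∂x = (204.24 − 206.49) / (625923 − 625708) = -0.01047
∂h/∂y = (203.48 − 206.49) / (5732409 − 5732869) = +0.006543
Flow direction (−∇h) has components (+0.01047 E, -0.006543 N).
Azimuth = atan2(E, N) = atan2(+0.01047, -0.006543) = 122.0° ≈ 122°.

122°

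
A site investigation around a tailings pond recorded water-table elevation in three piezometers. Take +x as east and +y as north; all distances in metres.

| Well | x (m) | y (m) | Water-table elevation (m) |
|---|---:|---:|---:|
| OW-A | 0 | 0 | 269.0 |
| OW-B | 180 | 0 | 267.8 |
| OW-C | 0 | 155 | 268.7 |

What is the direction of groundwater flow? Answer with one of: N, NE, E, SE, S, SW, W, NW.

∂h/∂x = (267.8 − 269.0) / (180 − 0) = -0.006667
∂h/∂y = (268.7 − 269.0) / (155 − 0) = -0.001935
Flow = −∇h = (+0.006667 east, +0.001935 north), which points east.

E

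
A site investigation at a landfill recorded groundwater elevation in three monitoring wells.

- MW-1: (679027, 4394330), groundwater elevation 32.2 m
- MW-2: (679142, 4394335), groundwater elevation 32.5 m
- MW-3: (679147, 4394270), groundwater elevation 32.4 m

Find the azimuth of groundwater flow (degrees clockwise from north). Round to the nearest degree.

Three-point gradient (reference MW-1): Δ to MW-2 = (115, 5, +0.3), Δ to MW-3 = (120, -60, +0.2).
∂h/∂x = +0.002533, ∂h/∂y = +0.001733 (det = -7500).
Flow direction (−∇h) has components (-0.002533 E, -0.001733 N).
Azimuth = atan2(E, N) = atan2(-0.002533, -0.001733) = 235.6° ≈ 236°.

236°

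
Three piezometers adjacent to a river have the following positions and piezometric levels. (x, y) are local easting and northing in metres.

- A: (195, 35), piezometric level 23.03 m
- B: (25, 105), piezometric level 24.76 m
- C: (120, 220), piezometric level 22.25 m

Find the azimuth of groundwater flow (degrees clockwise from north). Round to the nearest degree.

055°

Differences from A: to B (Δx, Δy, Δh) = (-170, 70, +1.73); to C = (-75, 185, -0.78).
Determinant of the coordinate differences = (-170)·185 − (-75)·70 = -26200.
∂h/∂x = [(+1.73)·185 − (-0.78)·70] / -26200 = -0.01430
∂h/∂y = [(-170)·(-0.78) − (-75)·(+1.73)] / -26200 = -0.01001
Flow direction (−∇h) has components (+0.01430 E, +0.01001 N).
Azimuth = atan2(E, N) = atan2(+0.01430, +0.01001) = 55.0° ≈ 055°.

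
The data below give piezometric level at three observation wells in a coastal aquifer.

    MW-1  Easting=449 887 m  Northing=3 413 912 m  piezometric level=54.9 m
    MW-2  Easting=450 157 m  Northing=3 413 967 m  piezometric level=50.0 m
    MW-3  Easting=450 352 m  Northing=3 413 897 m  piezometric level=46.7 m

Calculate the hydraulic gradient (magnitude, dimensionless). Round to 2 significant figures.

Taking MW-1 as reference: MW-2−MW-1 = (270, 55, -4.9); MW-3−MW-1 = (465, -15, -8.2).
Determinant of the coordinate differences = 270·(-15) − 465·55 = -29625.
∂h/∂x = [(-4.9)·(-15) − (-8.2)·55] / -29625 = -0.01770
∂h/∂y = [270·(-8.2) − 465·(-4.9)] / -29625 = -0.002177
|∇h| = √(-0.01770² + -0.002177²) = 0.01783

0.018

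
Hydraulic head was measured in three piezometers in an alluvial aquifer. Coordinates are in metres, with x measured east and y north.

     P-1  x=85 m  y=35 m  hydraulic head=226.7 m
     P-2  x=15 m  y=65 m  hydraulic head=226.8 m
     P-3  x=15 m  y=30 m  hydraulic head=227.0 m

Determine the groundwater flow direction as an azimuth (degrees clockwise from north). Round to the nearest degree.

With h = a·x + b·y + c and P-1 as origin, the differences give:
  (-70)·a + 30·b = +0.1
  (-70)·a + (-5)·b = +0.3
Eliminate b (×(-5) and ×30, subtract): 2450·a = -9.50 → a = ∂h/∂x = -0.003878
Back-substitute: b = ∂h/∂y = -0.005714.
Flow direction (−∇h) has components (+0.003878 E, +0.005714 N).
Azimuth = atan2(E, N) = atan2(+0.003878, +0.005714) = 34.2° ≈ 034°.

034°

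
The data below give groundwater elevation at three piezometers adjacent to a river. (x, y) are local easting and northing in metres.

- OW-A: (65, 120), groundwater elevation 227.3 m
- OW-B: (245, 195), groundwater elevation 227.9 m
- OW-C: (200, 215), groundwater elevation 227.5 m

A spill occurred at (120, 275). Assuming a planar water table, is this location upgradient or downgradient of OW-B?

With h = a·x + b·y + c and OW-A as origin, the differences give:
  180·a + 75·b = +0.6
  135·a + 95·b = +0.2
Eliminate b (×95 and ×75, subtract): 6975·a = 42.00 → a = ∂h/∂x = +0.006022
Back-substitute: b = ∂h/∂y = -0.006452.
Head at (120, 275) = 227.3 + (+0.006022)·(55) + (-0.006452)·(155) = 226.63 m.
That is lower than the 227.9 m at OW-B, so the point is downgradient.

downgradient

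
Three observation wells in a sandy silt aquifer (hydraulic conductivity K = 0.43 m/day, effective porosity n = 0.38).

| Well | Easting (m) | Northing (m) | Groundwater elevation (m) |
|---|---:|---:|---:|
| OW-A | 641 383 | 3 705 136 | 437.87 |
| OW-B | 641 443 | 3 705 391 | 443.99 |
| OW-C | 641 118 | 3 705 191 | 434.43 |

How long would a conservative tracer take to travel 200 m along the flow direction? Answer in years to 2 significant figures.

Differences from OW-A: to OW-B (Δx, Δy, Δh) = (60, 255, +6.12); to OW-C = (-265, 55, -3.44).
Solve a·Δx + b·Δy = Δh: det = 60·55 − (-265)·255 = 70875.
∂h/∂x = [(+6.12)·55 − (-3.44)·255] / 70875 = +0.01713
∂h/∂y = [60·(-3.44) − (-265)·(+6.12)] / 70875 = +0.01997
|∇h| = √(0.01713² + 0.01997²) = 0.02631
Seepage velocity v = K·i/n = 0.43 × 0.02631 / 0.38 = 0.02977 m/day.
t = 200 / 0.02977 = 6718 days = 18.4 years.

18 years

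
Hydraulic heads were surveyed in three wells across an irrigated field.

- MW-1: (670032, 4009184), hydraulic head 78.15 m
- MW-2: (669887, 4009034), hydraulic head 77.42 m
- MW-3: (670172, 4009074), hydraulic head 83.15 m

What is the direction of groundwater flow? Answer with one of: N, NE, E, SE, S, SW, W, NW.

NW

Differences from MW-1: to MW-2 (Δx, Δy, Δh) = (-145, -150, -0.73); to MW-3 = (140, -110, +5.00).
Solve a·Δx + b·Δy = Δh: det = (-145)·(-110) − 140·(-150) = 36950.
∂h/∂x = [(-0.73)·(-110) − (+5.00)·(-150)] / 36950 = +0.02247
∂h/∂y = [(-145)·(+5.00) − 140·(-0.73)] / 36950 = -0.01686
Flow = −∇h = (-0.02247 east, +0.01686 north), which points northwest.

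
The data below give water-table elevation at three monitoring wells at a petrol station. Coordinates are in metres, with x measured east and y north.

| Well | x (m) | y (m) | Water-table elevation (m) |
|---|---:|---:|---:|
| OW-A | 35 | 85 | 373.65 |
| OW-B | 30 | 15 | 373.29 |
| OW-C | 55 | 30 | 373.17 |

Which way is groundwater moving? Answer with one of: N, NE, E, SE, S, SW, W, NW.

SE

With h = a·x + b·y + c and OW-A as origin, the differences give:
  (-5)·a + (-70)·b = -0.36
  20·a + (-55)·b = -0.48
Eliminate b (×(-55) and ×(-70), subtract): 1675·a = -13.800 → a = ∂h/∂x = -0.008239
Back-substitute: b = ∂h/∂y = +0.005731.
Flow = −∇h = (+0.008239 east, -0.005731 north), which points southeast.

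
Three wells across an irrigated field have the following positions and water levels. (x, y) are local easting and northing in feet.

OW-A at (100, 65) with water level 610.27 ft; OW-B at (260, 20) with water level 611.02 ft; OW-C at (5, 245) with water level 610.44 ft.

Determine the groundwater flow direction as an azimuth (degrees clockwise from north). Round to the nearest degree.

With h = a·x + b·y + c and OW-A as origin, the differences give:
  160·a + (-45)·b = +0.75
  (-95)·a + 180·b = +0.17
Eliminate b (×180 and ×(-45), subtract): 24525·a = 142.650 → a = ∂h/∂x = +0.005817
Back-substitute: b = ∂h/∂y = +0.004014.
Flow direction (−∇h) has components (-0.005817 E, -0.004014 N).
Azimuth = atan2(E, N) = atan2(-0.005817, -0.004014) = 235.4° ≈ 235°.

235°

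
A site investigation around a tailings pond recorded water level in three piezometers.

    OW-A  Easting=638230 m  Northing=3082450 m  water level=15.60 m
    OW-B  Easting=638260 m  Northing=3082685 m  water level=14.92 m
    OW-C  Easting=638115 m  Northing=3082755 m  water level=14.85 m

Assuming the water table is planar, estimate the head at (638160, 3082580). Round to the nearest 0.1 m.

15.3 m

Three-point gradient (reference OW-A): Δ to OW-B = (30, 235, -0.68), Δ to OW-C = (-115, 305, -0.75).
∂h/∂x = -0.0008611, ∂h/∂y = -0.002784 (det = 36175).
h(638160, 3082580) = 15.60 + (-0.0008611)·(-70) + (-0.002784)·(130) = 15.60 +0.060 -0.362 = 15.298 m.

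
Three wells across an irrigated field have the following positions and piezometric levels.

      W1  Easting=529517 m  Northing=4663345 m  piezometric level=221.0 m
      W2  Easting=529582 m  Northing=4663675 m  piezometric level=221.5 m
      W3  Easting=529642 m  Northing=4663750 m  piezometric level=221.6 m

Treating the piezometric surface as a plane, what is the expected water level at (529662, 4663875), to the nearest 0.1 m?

Differences from W1: to W2 (Δx, Δy, Δh) = (65, 330, +0.5); to W3 = (125, 405, +0.6).
Solve a·Δx + b·Δy = Δh: det = 65·405 − 125·330 = -14925.
∂h/∂x = [(+0.5)·405 − (+0.6)·330] / -14925 = -0.0003015
∂h/∂y = [65·(+0.6) − 125·(+0.5)] / -14925 = +0.001575
h(529662, 4663875) = 221.0 + (-0.0003015)·(145) + (+0.001575)·(530) = 221.0 -0.044 +0.835 = 221.791 m.

221.8 m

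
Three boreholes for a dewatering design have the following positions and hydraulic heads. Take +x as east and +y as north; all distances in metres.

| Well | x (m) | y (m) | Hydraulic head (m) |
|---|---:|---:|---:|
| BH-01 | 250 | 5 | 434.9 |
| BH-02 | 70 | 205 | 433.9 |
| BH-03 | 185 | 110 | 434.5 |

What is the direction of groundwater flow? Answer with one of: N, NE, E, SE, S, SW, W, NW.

W

Differences from BH-01: to BH-02 (Δx, Δy, Δh) = (-180, 200, -1.0); to BH-03 = (-65, 105, -0.4).
Determinant of the coordinate differences = (-180)·105 − (-65)·200 = -5900.
∂h/∂x = [(-1.0)·105 − (-0.4)·200] / -5900 = +0.004237
∂h/∂y = [(-180)·(-0.4) − (-65)·(-1.0)] / -5900 = -0.001186
Flow = −∇h = (-0.004237 east, +0.001186 north), which points west.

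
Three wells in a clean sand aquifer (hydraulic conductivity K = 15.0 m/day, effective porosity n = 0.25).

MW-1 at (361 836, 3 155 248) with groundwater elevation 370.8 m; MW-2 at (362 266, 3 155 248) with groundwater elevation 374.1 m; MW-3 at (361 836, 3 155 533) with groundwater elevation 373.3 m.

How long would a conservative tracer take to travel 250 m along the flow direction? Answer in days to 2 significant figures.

∂h/∂x = (374.1 − 370.8) / (362266 − 361836) = +0.007674
∂h/∂y = (373.3 − 370.8) / (3155533 − 3155248) = +0.008772
|∇h| = √(0.007674² + 0.008772²) = 0.01165
Seepage velocity v = K·i/n = 15.0 × 0.01165 / 0.25 = 0.699 m/day.
t = 250 / 0.699 = 357.7 days.

360 days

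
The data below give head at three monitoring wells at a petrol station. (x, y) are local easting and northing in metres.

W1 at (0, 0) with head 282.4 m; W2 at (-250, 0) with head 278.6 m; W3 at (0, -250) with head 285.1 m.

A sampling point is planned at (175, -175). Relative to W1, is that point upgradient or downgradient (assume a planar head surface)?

∂h/∂x = (278.6 − 282.4) / (-250 − 0) = +0.01520
∂h/∂y = (285.1 − 282.4) / (-250 − 0) = -0.01080
Head at (175, -175) = 282.4 + (+0.01520)·(175) + (-0.01080)·(-175) = 286.95 m.
That is higher than the 282.4 m at W1, so the point is upgradient.

upgradient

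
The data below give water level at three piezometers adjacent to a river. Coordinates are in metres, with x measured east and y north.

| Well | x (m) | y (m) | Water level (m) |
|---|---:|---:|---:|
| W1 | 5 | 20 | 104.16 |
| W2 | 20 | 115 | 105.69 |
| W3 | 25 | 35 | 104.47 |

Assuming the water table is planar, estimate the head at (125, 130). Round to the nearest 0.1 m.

With h = a·x + b·y + c and W1 as origin, the differences give:
  15·a + 95·b = +1.53
  20·a + 15·b = +0.31
Eliminate b (×15 and ×95, subtract): -1675·a = -6.500 → a = ∂h/∂x = +0.003881
Back-substitute: b = ∂h/∂y = +0.01549.
h(125, 130) = 104.16 + (+0.003881)·(120) + (+0.01549)·(110) = 104.16 +0.466 +1.704 = 106.330 m.

106.3 m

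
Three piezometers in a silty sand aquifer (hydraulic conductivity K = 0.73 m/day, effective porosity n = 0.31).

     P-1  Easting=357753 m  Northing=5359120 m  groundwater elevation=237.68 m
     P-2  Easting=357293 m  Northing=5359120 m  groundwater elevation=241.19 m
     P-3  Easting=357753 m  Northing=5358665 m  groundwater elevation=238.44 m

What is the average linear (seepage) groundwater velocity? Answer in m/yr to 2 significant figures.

6.7 m/yr

∂h/∂x = (241.19 − 237.68) / (357293 − 357753) = -0.007630
∂h/∂y = (238.44 − 237.68) / (5358665 − 5359120) = -0.001670
|∇h| = √(-0.007630² + -0.001670²) = 0.007811
Seepage velocity v = K·i/n = 0.73 × 0.007811 / 0.31 = 0.01839 m/day = 6.717 m/yr.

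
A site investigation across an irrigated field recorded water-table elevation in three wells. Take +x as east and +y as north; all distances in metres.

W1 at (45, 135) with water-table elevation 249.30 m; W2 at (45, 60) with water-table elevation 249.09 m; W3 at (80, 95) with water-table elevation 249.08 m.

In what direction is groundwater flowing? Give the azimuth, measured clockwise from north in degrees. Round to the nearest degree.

132°

With h = a·x + b·y + c and W1 as origin, the differences give:
  0·a + (-75)·b = -0.21
  35·a + (-40)·b = -0.22
Eliminate b (×(-40) and ×(-75), subtract): 2625·a = -8.100 → a = ∂h/∂x = -0.003086
Back-substitute: b = ∂h/∂y = +0.002800.
Flow direction (−∇h) has components (+0.003086 E, -0.002800 N).
Azimuth = atan2(E, N) = atan2(+0.003086, -0.002800) = 132.2° ≈ 132°.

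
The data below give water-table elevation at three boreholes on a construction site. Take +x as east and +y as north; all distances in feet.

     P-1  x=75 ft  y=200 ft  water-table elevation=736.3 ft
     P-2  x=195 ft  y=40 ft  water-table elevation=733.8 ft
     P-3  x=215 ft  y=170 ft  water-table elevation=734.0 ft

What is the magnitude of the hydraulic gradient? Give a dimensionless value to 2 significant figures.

With h = a·x + b·y + c and P-1 as origin, the differences give:
  120·a + (-160)·b = -2.5
  140·a + (-30)·b = -2.3
Eliminate b (×(-30) and ×(-160), subtract): 18800·a = -293.00 → a = ∂h/∂x = -0.01559
Back-substitute: b = ∂h/∂y = +0.003936.
|∇h| = √(-0.01559² + 0.003936²) = 0.01608

0.016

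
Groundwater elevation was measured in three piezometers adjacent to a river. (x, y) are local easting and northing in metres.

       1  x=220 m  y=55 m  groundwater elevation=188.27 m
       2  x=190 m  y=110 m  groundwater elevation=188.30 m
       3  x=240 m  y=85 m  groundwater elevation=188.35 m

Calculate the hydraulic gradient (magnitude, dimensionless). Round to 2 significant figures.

0.0023

Differences from 1: to 2 (Δx, Δy, Δh) = (-30, 55, +0.03); to 3 = (20, 30, +0.08).
Determinant of the coordinate differences = (-30)·30 − 20·55 = -2000.
∂h/∂x = [(+0.03)·30 − (+0.08)·55] / -2000 = +0.001750
∂h/∂y = [(-30)·(+0.08) − 20·(+0.03)] / -2000 = +0.001500
|∇h| = √(0.001750² + 0.001500²) = 0.002305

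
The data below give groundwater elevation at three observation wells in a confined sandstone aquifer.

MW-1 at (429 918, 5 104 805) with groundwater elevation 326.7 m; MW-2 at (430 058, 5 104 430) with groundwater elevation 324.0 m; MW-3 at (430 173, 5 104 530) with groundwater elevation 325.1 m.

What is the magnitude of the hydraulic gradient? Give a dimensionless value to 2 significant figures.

Taking MW-1 as reference: MW-2−MW-1 = (140, -375, -2.7); MW-3−MW-1 = (255, -275, -1.6).
Solve a·Δx + b·Δy = Δh: det = 140·(-275) − 255·(-375) = 57125.
∂h/∂x = [(-2.7)·(-275) − (-1.6)·(-375)] / 57125 = +0.002495
∂h/∂y = [140·(-1.6) − 255·(-2.7)] / 57125 = +0.008131
|∇h| = √(0.002495² + 0.008131²) = 0.008505

0.0085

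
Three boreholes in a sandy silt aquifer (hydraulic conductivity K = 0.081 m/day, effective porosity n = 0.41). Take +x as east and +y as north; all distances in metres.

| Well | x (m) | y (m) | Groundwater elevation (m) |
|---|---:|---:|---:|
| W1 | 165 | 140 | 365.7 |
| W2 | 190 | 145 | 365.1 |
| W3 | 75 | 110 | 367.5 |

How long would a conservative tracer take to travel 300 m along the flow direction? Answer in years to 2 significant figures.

98 years

Differences from W1: to W2 (Δx, Δy, Δh) = (25, 5, -0.6); to W3 = (-90, -30, +1.8).
Determinant of the coordinate differences = 25·(-30) − (-90)·5 = -300.
∂h/∂x = [(-0.6)·(-30) − (+1.8)·5] / -300 = -0.03000
∂h/∂y = [25·(+1.8) − (-90)·(-0.6)] / -300 = +0.03000
|∇h| = √(-0.03000² + 0.03000²) = 0.04243
Seepage velocity v = K·i/n = 0.081 × 0.04243 / 0.41 = 0.008383 m/day.
t = 300 / 0.008383 = 3.579e+04 days = 98 years.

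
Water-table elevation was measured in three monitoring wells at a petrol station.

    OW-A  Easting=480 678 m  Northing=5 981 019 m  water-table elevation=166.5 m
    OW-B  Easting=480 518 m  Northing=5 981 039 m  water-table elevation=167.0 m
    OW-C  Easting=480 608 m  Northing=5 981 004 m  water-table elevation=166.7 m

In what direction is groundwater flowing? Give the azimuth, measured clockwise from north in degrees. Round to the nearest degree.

With h = a·x + b·y + c and OW-A as origin, the differences give:
  (-160)·a + 20·b = +0.5
  (-70)·a + (-15)·b = +0.2
Eliminate b (×(-15) and ×20, subtract): 3800·a = -11.50 → a = ∂h/∂x = -0.003026
Back-substitute: b = ∂h/∂y = +0.0007895.
Flow direction (−∇h) has components (+0.003026 E, -0.0007895 N).
Azimuth = atan2(E, N) = atan2(+0.003026, -0.0007895) = 104.6° ≈ 105°.

105°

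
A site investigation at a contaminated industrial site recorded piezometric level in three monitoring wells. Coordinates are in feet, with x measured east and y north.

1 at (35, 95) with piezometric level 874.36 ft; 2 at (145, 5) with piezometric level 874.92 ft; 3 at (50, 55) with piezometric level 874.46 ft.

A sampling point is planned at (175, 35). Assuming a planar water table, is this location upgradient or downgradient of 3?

upgradient

Differences from 1: to 2 (Δx, Δy, Δh) = (110, -90, +0.56); to 3 = (15, -40, +0.10).
Determinant of the coordinate differences = 110·(-40) − 15·(-90) = -3050.
∂h/∂x = [(+0.56)·(-40) − (+0.10)·(-90)] / -3050 = +0.004393
∂h/∂y = [110·(+0.10) − 15·(+0.56)] / -3050 = -0.0008525
Head at (175, 35) = 874.36 + (+0.004393)·(140) + (-0.0008525)·(-60) = 875.03 ft.
That is higher than the 874.46 ft at 3, so the point is upgradient.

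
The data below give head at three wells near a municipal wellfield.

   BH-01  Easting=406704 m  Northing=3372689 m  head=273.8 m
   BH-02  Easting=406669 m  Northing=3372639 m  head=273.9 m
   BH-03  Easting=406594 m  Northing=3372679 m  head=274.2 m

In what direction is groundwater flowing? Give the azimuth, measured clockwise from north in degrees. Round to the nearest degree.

099°

Three-point gradient (reference BH-01): Δ to BH-02 = (-35, -50, +0.1), Δ to BH-03 = (-110, -10, +0.4).
∂h/∂x = -0.003689, ∂h/∂y = +0.0005825 (det = -5150).
Flow direction (−∇h) has components (+0.003689 E, -0.0005825 N).
Azimuth = atan2(E, N) = atan2(+0.003689, -0.0005825) = 99.0° ≈ 099°.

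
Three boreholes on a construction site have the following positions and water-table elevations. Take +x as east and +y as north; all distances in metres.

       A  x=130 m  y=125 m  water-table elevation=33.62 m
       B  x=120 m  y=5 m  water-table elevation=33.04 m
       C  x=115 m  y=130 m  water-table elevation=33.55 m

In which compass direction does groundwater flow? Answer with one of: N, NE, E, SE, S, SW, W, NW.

SW

Three-point gradient (reference A): Δ to B = (-10, -120, -0.58), Δ to C = (-15, 5, -0.07).
∂h/∂x = +0.006108, ∂h/∂y = +0.004324 (det = -1850).
Flow = −∇h = (-0.006108 east, -0.004324 north), which points southwest.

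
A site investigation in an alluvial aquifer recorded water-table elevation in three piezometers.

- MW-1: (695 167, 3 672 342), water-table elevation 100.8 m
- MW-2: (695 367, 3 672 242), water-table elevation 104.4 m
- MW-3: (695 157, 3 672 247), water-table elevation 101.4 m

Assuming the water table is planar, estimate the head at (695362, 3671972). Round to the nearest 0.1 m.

106.4 m

Differences from MW-1: to MW-2 (Δx, Δy, Δh) = (200, -100, +3.6); to MW-3 = (-10, -95, +0.6).
Solve a·Δx + b·Δy = Δh: det = 200·(-95) − (-10)·(-100) = -20000.
∂h/∂x = [(+3.6)·(-95) − (+0.6)·(-100)] / -20000 = +0.01410
∂h/∂y = [200·(+0.6) − (-10)·(+3.6)] / -20000 = -0.007800
h(695362, 3671972) = 100.8 + (+0.01410)·(195) + (-0.007800)·(-370) = 100.8 +2.749 +2.886 = 106.435 m.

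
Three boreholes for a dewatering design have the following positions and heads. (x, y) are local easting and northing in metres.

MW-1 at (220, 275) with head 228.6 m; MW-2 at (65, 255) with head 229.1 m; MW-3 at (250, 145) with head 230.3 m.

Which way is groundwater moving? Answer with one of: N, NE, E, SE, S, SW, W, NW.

Differences from MW-1: to MW-2 (Δx, Δy, Δh) = (-155, -20, +0.5); to MW-3 = (30, -130, +1.7).
Determinant of the coordinate differences = (-155)·(-130) − 30·(-20) = 20750.
∂h/∂x = [(+0.5)·(-130) − (+1.7)·(-20)] / 20750 = -0.001494
∂h/∂y = [(-155)·(+1.7) − 30·(+0.5)] / 20750 = -0.01342
Flow = −∇h = (+0.001494 east, +0.01342 north), which points north.

N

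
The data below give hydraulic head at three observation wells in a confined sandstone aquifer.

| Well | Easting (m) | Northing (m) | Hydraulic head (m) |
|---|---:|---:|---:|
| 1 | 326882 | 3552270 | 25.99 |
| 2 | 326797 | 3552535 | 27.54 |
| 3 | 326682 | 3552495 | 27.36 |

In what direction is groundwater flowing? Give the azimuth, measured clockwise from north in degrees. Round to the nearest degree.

Differences from 1: to 2 (Δx, Δy, Δh) = (-85, 265, +1.55); to 3 = (-200, 225, +1.37).
Solve a·Δx + b·Δy = Δh: det = (-85)·225 − (-200)·265 = 33875.
∂h/∂x = [(+1.55)·225 − (+1.37)·265] / 33875 = -0.0004221
∂h/∂y = [(-85)·(+1.37) − (-200)·(+1.55)] / 33875 = +0.005714
Flow direction (−∇h) has components (+0.0004221 E, -0.005714 N).
Azimuth = atan2(E, N) = atan2(+0.0004221, -0.005714) = 175.8° ≈ 176°.

176°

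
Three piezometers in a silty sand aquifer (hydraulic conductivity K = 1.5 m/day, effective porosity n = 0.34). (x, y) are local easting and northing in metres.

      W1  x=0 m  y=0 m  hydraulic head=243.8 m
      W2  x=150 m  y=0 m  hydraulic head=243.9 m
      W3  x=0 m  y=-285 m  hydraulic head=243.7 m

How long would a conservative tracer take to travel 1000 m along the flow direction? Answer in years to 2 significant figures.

820 years

∂h/∂x = (243.9 − 243.8) / (150 − 0) = +0.0006667
∂h/∂y = (243.7 − 243.8) / (-285 − 0) = +0.0003509
|∇h| = √(0.0006667² + 0.0003509²) = 0.0007534
Seepage velocity v = K·i/n = 1.5 × 0.0007534 / 0.34 = 0.003324 m/day.
t = 1000 / 0.003324 = 3.008e+05 days = 824 years.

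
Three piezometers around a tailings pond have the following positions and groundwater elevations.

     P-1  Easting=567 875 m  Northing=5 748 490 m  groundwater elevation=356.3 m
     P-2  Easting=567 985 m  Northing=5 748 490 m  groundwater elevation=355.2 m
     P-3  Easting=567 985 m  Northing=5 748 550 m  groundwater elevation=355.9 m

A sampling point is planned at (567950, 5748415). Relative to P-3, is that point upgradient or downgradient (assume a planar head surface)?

downgradient

Three-point gradient (reference P-1): Δ to P-2 = (110, 0, -1.1), Δ to P-3 = (110, 60, -0.4).
∂h/∂x = -0.01000, ∂h/∂y = +0.01167 (det = 6600).
Head at (567950, 5748415) = 356.3 + (-0.01000)·(75) + (+0.01167)·(-75) = 354.68 m.
That is lower than the 355.9 m at P-3, so the point is downgradient.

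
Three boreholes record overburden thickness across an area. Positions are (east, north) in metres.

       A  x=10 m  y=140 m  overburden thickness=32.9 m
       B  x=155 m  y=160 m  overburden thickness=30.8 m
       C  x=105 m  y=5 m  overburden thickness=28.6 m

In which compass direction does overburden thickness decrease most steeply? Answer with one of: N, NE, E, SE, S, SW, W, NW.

SE

Taking A as reference: B−A = (145, 20, -2.1); C−A = (95, -135, -4.3).
Determinant of the coordinate differences = 145·(-135) − 95·20 = -21475.
∂d/∂x = [(-2.1)·(-135) − (-4.3)·20] / -21475 = -0.01721
∂d/∂y = [145·(-4.3) − 95·(-2.1)] / -21475 = +0.01974
Steepest decrease is along −∇f = (+0.01721 E, -0.01974 N) → southeast.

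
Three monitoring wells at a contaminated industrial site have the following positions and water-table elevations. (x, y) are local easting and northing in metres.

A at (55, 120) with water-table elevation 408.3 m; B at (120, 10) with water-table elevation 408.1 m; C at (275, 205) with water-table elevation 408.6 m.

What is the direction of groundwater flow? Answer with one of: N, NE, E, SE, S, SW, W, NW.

With h = a·x + b·y + c and A as origin, the differences give:
  65·a + (-110)·b = -0.2
  220·a + 85·b = +0.3
Eliminate b (×85 and ×(-110), subtract): 29725·a = 16.00 → a = ∂h/∂x = +0.0005383
Back-substitute: b = ∂h/∂y = +0.002136.
Flow = −∇h = (-0.0005383 east, -0.002136 north), which points south.

S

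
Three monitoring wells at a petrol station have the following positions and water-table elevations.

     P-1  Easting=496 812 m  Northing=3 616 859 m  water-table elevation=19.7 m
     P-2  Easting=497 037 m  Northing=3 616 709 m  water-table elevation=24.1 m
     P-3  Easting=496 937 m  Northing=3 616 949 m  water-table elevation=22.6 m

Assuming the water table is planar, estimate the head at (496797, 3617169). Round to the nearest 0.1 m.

20.2 m

Three-point gradient (reference P-1): Δ to P-2 = (225, -150, +4.4), Δ to P-3 = (125, 90, +2.9).
∂h/∂x = +0.02131, ∂h/∂y = +0.002628 (det = 39000).
h(496797, 3617169) = 19.7 + (+0.02131)·(-15) + (+0.002628)·(310) = 19.7 -0.320 +0.815 = 20.195 m.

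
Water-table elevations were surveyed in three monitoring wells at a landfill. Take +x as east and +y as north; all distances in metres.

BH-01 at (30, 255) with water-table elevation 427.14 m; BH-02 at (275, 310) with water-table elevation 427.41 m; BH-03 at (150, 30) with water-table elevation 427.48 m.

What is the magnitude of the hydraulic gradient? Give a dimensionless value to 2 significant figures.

0.0015

Taking BH-01 as reference: BH-02−BH-01 = (245, 55, +0.27); BH-03−BH-01 = (120, -225, +0.34).
Solve a·Δx + b·Δy = Δh: det = 245·(-225) − 120·55 = -61725.
∂h/∂x = [(+0.27)·(-225) − (+0.34)·55] / -61725 = +0.001287
∂h/∂y = [245·(+0.34) − 120·(+0.27)] / -61725 = -0.0008246
|∇h| = √(0.001287² + -0.0008246²) = 0.001529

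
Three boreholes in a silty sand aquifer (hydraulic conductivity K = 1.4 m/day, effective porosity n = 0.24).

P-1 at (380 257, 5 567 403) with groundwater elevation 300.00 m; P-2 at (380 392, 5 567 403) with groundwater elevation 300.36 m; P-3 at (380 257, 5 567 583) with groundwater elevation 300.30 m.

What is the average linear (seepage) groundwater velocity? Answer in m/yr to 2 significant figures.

6.7 m/yr

∂h/∂x = (300.36 − 300.00) / (380392 − 380257) = +0.002667
∂h/∂y = (300.30 − 300.00) / (5567583 − 5567403) = +0.001667
|∇h| = √(0.002667² + 0.001667²) = 0.003145
Seepage velocity v = K·i/n = 1.4 × 0.003145 / 0.24 = 0.01835 m/day = 6.702 m/yr.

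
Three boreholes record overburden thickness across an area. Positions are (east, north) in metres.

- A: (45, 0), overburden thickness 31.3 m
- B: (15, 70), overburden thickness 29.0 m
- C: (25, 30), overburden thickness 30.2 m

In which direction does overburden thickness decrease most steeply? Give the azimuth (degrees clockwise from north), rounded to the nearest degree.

With d = a·x + b·y + c and A as origin, the differences give:
  (-30)·a + 70·b = -2.3
  (-20)·a + 30·b = -1.1
Eliminate b (×30 and ×70, subtract): 500·a = 8.00 → a = ∂d/∂x = +0.01600
Back-substitute: b = ∂d/∂y = -0.02600.
Steepest decrease is along −∇f: components (-0.01600 E, +0.02600 N).
Azimuth = atan2(-0.01600, +0.02600) = 328.4° ≈ 328°.

328°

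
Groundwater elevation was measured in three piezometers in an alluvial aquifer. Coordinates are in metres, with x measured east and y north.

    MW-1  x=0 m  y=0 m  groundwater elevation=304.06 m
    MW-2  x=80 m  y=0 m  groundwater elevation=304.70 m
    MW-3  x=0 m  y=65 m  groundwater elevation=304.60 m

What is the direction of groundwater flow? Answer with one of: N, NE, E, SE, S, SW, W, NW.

∂h/∂x = (304.70 − 304.06) / (80 − 0) = +0.008000
∂h/∂y = (304.60 − 304.06) / (65 − 0) = +0.008308
Flow = −∇h = (-0.008000 east, -0.008308 north), which points southwest.

SW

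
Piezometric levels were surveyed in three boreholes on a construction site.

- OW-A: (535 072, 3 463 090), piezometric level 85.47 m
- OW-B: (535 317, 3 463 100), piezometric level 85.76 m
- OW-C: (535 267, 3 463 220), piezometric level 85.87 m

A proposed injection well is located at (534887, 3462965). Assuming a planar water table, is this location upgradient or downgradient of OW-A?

downgradient

Three-point gradient (reference OW-A): Δ to OW-B = (245, 10, +0.29), Δ to OW-C = (195, 130, +0.40).
∂h/∂x = +0.001127, ∂h/∂y = +0.001386 (det = 29900).
Head at (534887, 3462965) = 85.47 + (+0.001127)·(-185) + (+0.001386)·(-125) = 85.09 m.
That is lower than the 85.47 m at OW-A, so the point is downgradient.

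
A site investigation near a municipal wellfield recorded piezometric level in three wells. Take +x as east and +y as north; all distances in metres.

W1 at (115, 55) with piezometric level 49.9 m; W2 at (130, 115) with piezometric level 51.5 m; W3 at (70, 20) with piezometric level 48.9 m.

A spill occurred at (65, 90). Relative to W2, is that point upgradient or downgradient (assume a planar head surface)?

downgradient

With h = a·x + b·y + c and W1 as origin, the differences give:
  15·a + 60·b = +1.6
  (-45)·a + (-35)·b = -1.0
Eliminate b (×(-35) and ×60, subtract): 2175·a = 4.00 → a = ∂h/∂x = +0.001839
Back-substitute: b = ∂h/∂y = +0.02621.
Head at (65, 90) = 49.9 + (+0.001839)·(-50) + (+0.02621)·(35) = 50.73 m.
That is lower than the 51.5 m at W2, so the point is downgradient.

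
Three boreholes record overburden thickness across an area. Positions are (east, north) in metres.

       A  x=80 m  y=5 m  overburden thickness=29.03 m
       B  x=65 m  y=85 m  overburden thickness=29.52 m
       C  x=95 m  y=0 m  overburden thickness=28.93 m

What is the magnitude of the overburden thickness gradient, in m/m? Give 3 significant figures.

With d = a·x + b·y + c and A as origin, the differences give:
  (-15)·a + 80·b = +0.49
  15·a + (-5)·b = -0.10
Eliminate b (×(-5) and ×80, subtract): -1125·a = 5.550 → a = ∂d/∂x = -0.004933
Back-substitute: b = ∂d/∂y = +0.005200.
|∇f| = √(-0.004933² + 0.005200²) = 0.007168 m/m

0.00717 m/m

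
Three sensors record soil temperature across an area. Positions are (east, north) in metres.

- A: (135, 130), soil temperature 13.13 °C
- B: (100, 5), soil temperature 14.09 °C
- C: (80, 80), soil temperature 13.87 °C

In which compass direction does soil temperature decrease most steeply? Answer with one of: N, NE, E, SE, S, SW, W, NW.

Differences from A: to B (Δx, Δy, Δh) = (-35, -125, +0.96); to C = (-55, -50, +0.74).
Solve a·Δx + b·Δy = ΔT: det = (-35)·(-50) − (-55)·(-125) = -5125.
∂T/∂x = [(+0.96)·(-50) − (+0.74)·(-125)] / -5125 = -0.008683
∂T/∂y = [(-35)·(+0.74) − (-55)·(+0.96)] / -5125 = -0.005249
Steepest decrease is along −∇f = (+0.008683 E, +0.005249 N) → northeast.

NE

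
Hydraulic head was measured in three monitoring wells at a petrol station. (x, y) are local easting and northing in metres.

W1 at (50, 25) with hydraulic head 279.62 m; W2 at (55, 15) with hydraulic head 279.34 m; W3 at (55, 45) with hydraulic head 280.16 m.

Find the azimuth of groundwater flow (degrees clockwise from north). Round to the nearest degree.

177°

Differences from W1: to W2 (Δx, Δy, Δh) = (5, -10, -0.28); to W3 = (5, 20, +0.54).
Determinant of the coordinate differences = 5·20 − 5·(-10) = 150.
∂h/∂x = [(-0.28)·20 − (+0.54)·(-10)] / 150 = -0.001333
∂h/∂y = [5·(+0.54) − 5·(-0.28)] / 150 = +0.02733
Flow direction (−∇h) has components (+0.001333 E, -0.02733 N).
Azimuth = atan2(E, N) = atan2(+0.001333, -0.02733) = 177.2° ≈ 177°.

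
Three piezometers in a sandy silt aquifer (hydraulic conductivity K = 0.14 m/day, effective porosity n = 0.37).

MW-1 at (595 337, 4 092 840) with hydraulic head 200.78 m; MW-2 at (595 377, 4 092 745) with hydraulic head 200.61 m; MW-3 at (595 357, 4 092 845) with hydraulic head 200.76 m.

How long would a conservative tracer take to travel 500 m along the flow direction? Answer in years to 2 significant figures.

2000 years

With h = a·x + b·y + c and MW-1 as origin, the differences give:
  40·a + (-95)·b = -0.17
  20·a + 5·b = -0.02
Eliminate b (×5 and ×(-95), subtract): 2100·a = -2.750 → a = ∂h/∂x = -0.001310
Back-substitute: b = ∂h/∂y = +0.001238.
|∇h| = √(-0.001310² + 0.001238²) = 0.001802
Seepage velocity v = K·i/n = 0.14 × 0.001802 / 0.37 = 0.0006818 m/day.
t = 500 / 0.0006818 = 7.334e+05 days = 2.01e+03 years.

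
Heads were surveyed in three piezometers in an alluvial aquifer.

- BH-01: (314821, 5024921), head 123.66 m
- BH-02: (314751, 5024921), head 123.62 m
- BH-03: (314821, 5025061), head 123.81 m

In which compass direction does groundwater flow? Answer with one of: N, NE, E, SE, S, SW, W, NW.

∂h/∂x = (123.62 − 123.66) / (314751 − 314821) = +0.0005714
∂h/∂y = (123.81 − 123.66) / (5025061 − 5024921) = +0.001071
Flow = −∇h = (-0.0005714 east, -0.001071 north), which points southwest.

SW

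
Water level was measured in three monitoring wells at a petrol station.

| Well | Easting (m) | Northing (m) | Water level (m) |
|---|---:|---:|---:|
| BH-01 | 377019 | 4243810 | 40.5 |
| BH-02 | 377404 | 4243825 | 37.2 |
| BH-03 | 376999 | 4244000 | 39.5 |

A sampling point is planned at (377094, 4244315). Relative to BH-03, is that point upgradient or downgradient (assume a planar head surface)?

downgradient

Taking BH-01 as reference: BH-02−BH-01 = (385, 15, -3.3); BH-03−BH-01 = (-20, 190, -1.0).
Determinant of the coordinate differences = 385·190 − (-20)·15 = 73450.
∂h/∂x = [(-3.3)·190 − (-1.0)·15] / 73450 = -0.008332
∂h/∂y = [385·(-1.0) − (-20)·(-3.3)] / 73450 = -0.006140
Head at (377094, 4244315) = 40.5 + (-0.008332)·(75) + (-0.006140)·(505) = 36.77 m.
That is lower than the 39.5 m at BH-03, so the point is downgradient.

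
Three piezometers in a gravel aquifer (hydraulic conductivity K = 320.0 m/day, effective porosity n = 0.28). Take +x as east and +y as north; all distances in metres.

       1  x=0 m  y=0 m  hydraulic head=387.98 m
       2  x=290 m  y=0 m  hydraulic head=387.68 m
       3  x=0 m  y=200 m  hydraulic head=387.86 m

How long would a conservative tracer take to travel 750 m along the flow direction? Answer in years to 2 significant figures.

∂h/∂x = (387.68 − 387.98) / (290 − 0) = -0.001034
∂h/∂y = (387.86 − 387.98) / (200 − 0) = -0.0006000
|∇h| = √(-0.001034² + -0.0006000²) = 0.001195
Seepage velocity v = K·i/n = 320.0 × 0.001195 / 0.28 = 1.366 m/day.
t = 750 / 1.366 = 549 days = 1.5 years.

1.5 years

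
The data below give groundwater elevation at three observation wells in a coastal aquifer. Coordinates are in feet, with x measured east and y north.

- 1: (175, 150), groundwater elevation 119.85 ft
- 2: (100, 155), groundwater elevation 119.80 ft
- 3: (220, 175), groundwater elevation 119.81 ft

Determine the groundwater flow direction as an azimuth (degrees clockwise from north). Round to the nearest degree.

349°

Taking 1 as reference: 2−1 = (-75, 5, -0.05); 3−1 = (45, 25, -0.04).
Solve a·Δx + b·Δy = Δh: det = (-75)·25 − 45·5 = -2100.
∂h/∂x = [(-0.05)·25 − (-0.04)·5] / -2100 = +0.0005000
∂h/∂y = [(-75)·(-0.04) − 45·(-0.05)] / -2100 = -0.002500
Flow direction (−∇h) has components (-0.0005000 E, +0.002500 N).
Azimuth = atan2(E, N) = atan2(-0.0005000, +0.002500) = 348.7° ≈ 349°.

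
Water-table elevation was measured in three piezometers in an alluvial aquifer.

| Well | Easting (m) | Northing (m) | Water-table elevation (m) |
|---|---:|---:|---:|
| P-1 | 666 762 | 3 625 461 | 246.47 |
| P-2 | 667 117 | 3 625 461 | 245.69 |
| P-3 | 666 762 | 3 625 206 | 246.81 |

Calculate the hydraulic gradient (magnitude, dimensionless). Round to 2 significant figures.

0.0026

∂h/∂x = (245.69 − 246.47) / (667117 − 666762) = -0.002197
∂h/∂y = (246.81 − 246.47) / (3625206 − 3625461) = -0.001333
|∇h| = √(-0.002197² + -0.001333²) = 0.00257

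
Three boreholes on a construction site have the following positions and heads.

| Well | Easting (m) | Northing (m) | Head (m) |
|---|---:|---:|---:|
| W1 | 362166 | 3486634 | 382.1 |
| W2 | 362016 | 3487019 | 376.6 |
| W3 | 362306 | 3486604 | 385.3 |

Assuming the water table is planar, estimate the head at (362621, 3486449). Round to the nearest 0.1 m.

Three-point gradient (reference W1): Δ to W2 = (-150, 385, -5.5), Δ to W3 = (140, -30, +3.2).
∂h/∂x = +0.02160, ∂h/∂y = -0.005870 (det = -49400).
h(362621, 3486449) = 382.1 + (+0.02160)·(455) + (-0.005870)·(-185) = 382.1 +9.828 +1.086 = 393.014 m.

393.0 m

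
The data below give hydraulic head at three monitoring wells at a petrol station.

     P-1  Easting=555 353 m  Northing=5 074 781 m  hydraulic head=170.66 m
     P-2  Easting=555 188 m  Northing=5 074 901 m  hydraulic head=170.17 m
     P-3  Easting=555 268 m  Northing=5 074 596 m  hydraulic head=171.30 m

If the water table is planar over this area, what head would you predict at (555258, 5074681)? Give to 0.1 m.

171.0 m

Taking P-1 as reference: P-2−P-1 = (-165, 120, -0.49); P-3−P-1 = (-85, -185, +0.64).
Determinant of the coordinate differences = (-165)·(-185) − (-85)·120 = 40725.
∂h/∂x = [(-0.49)·(-185) − (+0.64)·120] / 40725 = +0.0003401
∂h/∂y = [(-165)·(+0.64) − (-85)·(-0.49)] / 40725 = -0.003616
h(555258, 5074681) = 170.66 + (+0.0003401)·(-95) + (-0.003616)·(-100) = 170.66 -0.032 +0.362 = 170.989 m.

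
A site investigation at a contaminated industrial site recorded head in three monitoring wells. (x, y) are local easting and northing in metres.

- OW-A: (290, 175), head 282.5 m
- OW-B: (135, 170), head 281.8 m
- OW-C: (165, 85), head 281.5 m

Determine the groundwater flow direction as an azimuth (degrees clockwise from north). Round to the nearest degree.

221°

Taking OW-A as reference: OW-B−OW-A = (-155, -5, -0.7); OW-C−OW-A = (-125, -90, -1.0).
Solve a·Δx + b·Δy = Δh: det = (-155)·(-90) − (-125)·(-5) = 13325.
∂h/∂x = [(-0.7)·(-90) − (-1.0)·(-5)] / 13325 = +0.004353
∂h/∂y = [(-155)·(-1.0) − (-125)·(-0.7)] / 13325 = +0.005066
Flow direction (−∇h) has components (-0.004353 E, -0.005066 N).
Azimuth = atan2(E, N) = atan2(-0.004353, -0.005066) = 220.7° ≈ 221°.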